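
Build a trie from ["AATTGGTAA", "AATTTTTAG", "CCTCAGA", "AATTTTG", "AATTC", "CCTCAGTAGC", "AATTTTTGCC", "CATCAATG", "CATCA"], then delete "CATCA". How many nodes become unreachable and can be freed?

0

After clearing the end-marker at "CATCA", prune upward until reaching a node still needed by another word.
Every node on "CATCA" is still needed (e.g. by "CATCAATG"), so nothing is freed.
Nodes removed: 0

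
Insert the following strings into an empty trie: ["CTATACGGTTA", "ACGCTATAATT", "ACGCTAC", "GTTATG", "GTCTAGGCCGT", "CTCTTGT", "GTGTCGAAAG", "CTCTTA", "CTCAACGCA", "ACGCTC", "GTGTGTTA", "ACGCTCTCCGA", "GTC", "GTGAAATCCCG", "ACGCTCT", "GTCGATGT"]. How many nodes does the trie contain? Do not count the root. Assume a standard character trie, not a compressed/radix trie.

81

Trace insertions, counting only characters that open a new branch:
  "CTATACGGTTA" → 11 new (C, T, A, T, A, C, G, G, T, T, A)
  "ACGCTATAATT" → 11 new (A, C, G, C, T, A, T, A, A, T, T)
  "ACGCTAC" → prefix "ACGCTA" already present; 1 new (C)
  "GTTATG" → 6 new (G, T, T, A, T, G)
  "GTCTAGGCCGT" → prefix "GT" already present; 9 new (C, T, A, G, G, C, C, G, T)
  "CTCTTGT" → prefix "CT" already present; 5 new (C, T, T, G, T)
  "GTGTCGAAAG" → prefix "GT" already present; 8 new (G, T, C, G, A, A, A, G)
  "CTCTTA" → prefix "CTCTT" already present; 1 new (A)
  "CTCAACGCA" → prefix "CTC" already present; 6 new (A, A, C, G, C, A)
  "ACGCTC" → prefix "ACGCT" already present; 1 new (C)
  "GTGTGTTA" → prefix "GTGT" already present; 4 new (G, T, T, A)
  "ACGCTCTCCGA" → prefix "ACGCTC" already present; 5 new (T, C, C, G, A)
  "GTC" → prefix "GTC" already present; 0 new (none)
  "GTGAAATCCCG" → prefix "GTG" already present; 8 new (A, A, A, T, C, C, C, G)
  "ACGCTCT" → prefix "ACGCTCT" already present; 0 new (none)
  "GTCGATGT" → prefix "GTC" already present; 5 new (G, A, T, G, T)
Total nodes = 11 + 11 + 1 + 6 + 9 + 5 + 8 + 1 + 6 + 1 + 4 + 5 + 0 + 8 + 0 + 5 = 81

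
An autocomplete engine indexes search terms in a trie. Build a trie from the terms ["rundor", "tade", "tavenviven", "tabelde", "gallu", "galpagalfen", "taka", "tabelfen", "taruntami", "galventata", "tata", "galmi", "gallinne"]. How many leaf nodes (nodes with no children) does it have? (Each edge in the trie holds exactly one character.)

13

Leaves are exactly the stored words that no other stored word extends.
Those words: "gallinne", "gallu", "galmi", "galpagalfen", "galventata", "rundor", "tabelde", "tabelfen", "tade", "taka", "taruntami", "tata", "tavenviven"
Leaf count: 13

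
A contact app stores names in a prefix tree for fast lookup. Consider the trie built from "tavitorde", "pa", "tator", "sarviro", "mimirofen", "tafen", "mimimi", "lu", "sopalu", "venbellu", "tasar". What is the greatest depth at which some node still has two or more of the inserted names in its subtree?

4

Equivalently: take the maximum, over all pairs, of their longest common prefix length.
e.g. "mimimi" and "mimirofen" share the prefix "mimi" of length 4; no pair shares a longer one.
Longest shared-prefix length: 4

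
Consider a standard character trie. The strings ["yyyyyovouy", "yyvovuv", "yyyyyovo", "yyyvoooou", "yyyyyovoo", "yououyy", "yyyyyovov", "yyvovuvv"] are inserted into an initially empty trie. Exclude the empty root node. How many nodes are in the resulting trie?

Trie structure (* marks end of a word):
(root)
└─ y
   ├─ o
   │  └─ u
   │     └─ o
   │        └─ u
   │           └─ y
   │              └─ y *
   └─ y
      ├─ v
      │  └─ o
      │     └─ v
      │        └─ u
      │           └─ v *
      │              └─ v *
      └─ y
         ├─ v
         │  └─ o
         │     └─ o
         │        └─ o
         │           └─ o
         │              └─ u *
         └─ y
            └─ y
               └─ o
                  └─ v
                     └─ o *
                        ├─ o *
                        ├─ u
                        │  └─ y *
                        └─ v *
Counting every labelled node above: 30.

30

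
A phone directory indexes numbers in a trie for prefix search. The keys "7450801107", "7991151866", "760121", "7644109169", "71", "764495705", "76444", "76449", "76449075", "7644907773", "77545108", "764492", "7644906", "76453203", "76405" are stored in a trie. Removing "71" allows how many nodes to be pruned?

Walk "71" from the leaf back toward the root, removing each node that no remaining word uses.
The suffix "1" (1 node) is used only by "71"; the node for "7" still has the child "4", so pruning stops there.
Nodes removed: 1

1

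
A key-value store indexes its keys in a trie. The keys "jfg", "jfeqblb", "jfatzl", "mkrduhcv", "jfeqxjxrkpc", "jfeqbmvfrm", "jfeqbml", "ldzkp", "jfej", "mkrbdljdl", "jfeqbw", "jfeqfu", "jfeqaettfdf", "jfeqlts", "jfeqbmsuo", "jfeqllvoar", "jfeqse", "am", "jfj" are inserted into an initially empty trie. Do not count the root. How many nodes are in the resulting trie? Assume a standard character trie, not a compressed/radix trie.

For each word, the new-node count is its length minus the longest prefix already in the trie:
  "jfg" → 3 new (j, f, g)
  "jfeqblb" → prefix "jf" already present; 5 new (e, q, b, l, b)
  "jfatzl" → prefix "jf" already present; 4 new (a, t, z, l)
  "mkrduhcv" → 8 new (m, k, r, d, u, h, c, v)
  "jfeqxjxrkpc" → prefix "jfeq" already present; 7 new (x, j, x, r, k, p, c)
  "jfeqbmvfrm" → prefix "jfeqb" already present; 5 new (m, v, f, r, m)
  "jfeqbml" → prefix "jfeqbm" already present; 1 new (l)
  "ldzkp" → 5 new (l, d, z, k, p)
  "jfej" → prefix "jfe" already present; 1 new (j)
  "mkrbdljdl" → prefix "mkr" already present; 6 new (b, d, l, j, d, l)
  "jfeqbw" → prefix "jfeqb" already present; 1 new (w)
  "jfeqfu" → prefix "jfeq" already present; 2 new (f, u)
  "jfeqaettfdf" → prefix "jfeq" already present; 7 new (a, e, t, t, f, d, f)
  "jfeqlts" → prefix "jfeq" already present; 3 new (l, t, s)
  "jfeqbmsuo" → prefix "jfeqbm" already present; 3 new (s, u, o)
  "jfeqllvoar" → prefix "jfeql" already present; 5 new (l, v, o, a, r)
  "jfeqse" → prefix "jfeq" already present; 2 new (s, e)
  "am" → 2 new (a, m)
  "jfj" → prefix "jf" already present; 1 new (j)
Total nodes = 3 + 5 + 4 + 8 + 7 + 5 + 1 + 5 + 1 + 6 + 1 + 2 + 7 + 3 + 3 + 5 + 2 + 2 + 1 = 71

71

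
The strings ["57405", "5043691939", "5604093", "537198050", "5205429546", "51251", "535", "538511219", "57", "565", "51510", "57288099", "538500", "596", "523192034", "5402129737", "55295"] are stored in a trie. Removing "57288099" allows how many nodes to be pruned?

A node on "57288099"'s path can go only if nothing else ends at it or branches off below it.
The suffix "288099" (6 nodes) is used only by "57288099"; the node for "57" still has the child "4", so pruning stops there.
Nodes removed: 6

6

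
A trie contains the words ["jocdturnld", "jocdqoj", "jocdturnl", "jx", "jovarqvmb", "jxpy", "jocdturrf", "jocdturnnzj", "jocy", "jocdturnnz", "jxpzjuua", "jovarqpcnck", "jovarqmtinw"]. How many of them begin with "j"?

13

Walk to "j"; the words in its subtree are exactly those with that prefix.
Words under "j": jocdqoj, jocdturnl, jocdturnld, jocdturnnz, jocdturnnzj, jocdturrf, jocy, jovarqmtinw, jovarqpcnck, jovarqvmb, jx, jxpy, jxpzjuua
Count: 13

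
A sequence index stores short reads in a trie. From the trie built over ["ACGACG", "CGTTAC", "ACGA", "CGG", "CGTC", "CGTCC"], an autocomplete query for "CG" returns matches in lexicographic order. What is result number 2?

Filter for "CG…" and sort: "CGG", "CGTC", "CGTCC", "CGTTAC"
The 2nd is CGTC.

CGTC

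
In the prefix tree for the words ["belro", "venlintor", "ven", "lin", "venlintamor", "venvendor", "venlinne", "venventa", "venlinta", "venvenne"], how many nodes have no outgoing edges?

8

Leaves are exactly the stored words that no other stored word extends.
Those words: "belro", "lin", "venlinne", "venlintamor", "venlintor", "venvendor", "venvenne", "venventa"
Leaf count: 8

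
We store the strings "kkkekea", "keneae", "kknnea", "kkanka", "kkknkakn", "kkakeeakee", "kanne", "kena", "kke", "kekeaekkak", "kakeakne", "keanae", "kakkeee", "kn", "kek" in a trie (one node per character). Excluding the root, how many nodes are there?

61

Count nodes per top-level branch (shared prefixes stored once):
  'k'-branch (kakeakne, kakkeee, kanne, keanae, kek, kekeaekkak, kena, keneae, kkakeeakee, kkanka, kke, kkkekea, kkknkakn, kknnea, kn): 61 nodes
Sum: 61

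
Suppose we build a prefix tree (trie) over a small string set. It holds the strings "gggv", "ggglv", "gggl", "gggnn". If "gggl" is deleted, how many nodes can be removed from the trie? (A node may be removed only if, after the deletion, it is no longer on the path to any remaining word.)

A node on "gggl"'s path can go only if nothing else ends at it or branches off below it.
Every node on "gggl" is still needed (e.g. by "ggglv"), so nothing is freed.
Nodes removed: 0

0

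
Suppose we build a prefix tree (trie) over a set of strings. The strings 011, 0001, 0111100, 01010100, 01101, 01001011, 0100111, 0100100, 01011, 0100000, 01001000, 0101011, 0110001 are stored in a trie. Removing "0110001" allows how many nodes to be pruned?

3

After clearing the end-marker at "0110001", prune upward until reaching a node still needed by another word.
The suffix "001" (3 nodes) is used only by "0110001"; the node for "0110" still has the child "1", so pruning stops there.
Nodes removed: 3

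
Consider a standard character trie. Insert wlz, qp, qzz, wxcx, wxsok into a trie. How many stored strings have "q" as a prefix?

2

Filter for entries beginning with "q":
Words under "q": qp, qzz
Count: 2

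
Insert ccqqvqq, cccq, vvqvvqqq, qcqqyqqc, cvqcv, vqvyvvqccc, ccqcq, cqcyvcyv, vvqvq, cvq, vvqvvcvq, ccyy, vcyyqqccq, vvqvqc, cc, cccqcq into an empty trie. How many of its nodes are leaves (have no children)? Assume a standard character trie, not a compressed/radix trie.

A leaf is a node with no children — equivalently, the end of a word that is not a proper prefix of any other stored word.
Those words: "cccqcq", "ccqcq", "ccqqvqq", "ccyy", "cqcyvcyv", "cvqcv", "qcqqyqqc", "vcyyqqccq", "vqvyvvqccc", "vvqvqc", "vvqvvcvq", "vvqvvqqq"
Leaf count: 12

12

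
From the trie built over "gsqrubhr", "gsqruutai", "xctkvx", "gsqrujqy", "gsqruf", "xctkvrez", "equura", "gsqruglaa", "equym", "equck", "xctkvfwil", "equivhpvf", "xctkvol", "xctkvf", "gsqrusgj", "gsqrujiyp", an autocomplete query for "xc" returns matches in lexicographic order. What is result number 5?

Filter for "xc…" and sort: "xctkvf", "xctkvfwil", "xctkvol", "xctkvrez", "xctkvx"
The 5th is xctkvx.

xctkvx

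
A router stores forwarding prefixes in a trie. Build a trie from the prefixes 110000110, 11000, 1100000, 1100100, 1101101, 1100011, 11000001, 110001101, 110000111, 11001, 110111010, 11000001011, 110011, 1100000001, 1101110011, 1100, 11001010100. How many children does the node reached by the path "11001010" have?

Walk "11001010" from the root, arriving at one node.
Distinct next characters after "11001010": 1.
That node has 1 child edge.

1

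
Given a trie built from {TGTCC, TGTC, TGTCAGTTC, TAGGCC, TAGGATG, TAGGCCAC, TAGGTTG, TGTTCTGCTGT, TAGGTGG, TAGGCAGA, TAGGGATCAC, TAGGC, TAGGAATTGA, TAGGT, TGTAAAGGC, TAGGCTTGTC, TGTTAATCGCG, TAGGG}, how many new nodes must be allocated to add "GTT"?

3

Nothing in the trie begins with "G"; the whole of "GTT" is new.
3 − 0 = 3 new nodes.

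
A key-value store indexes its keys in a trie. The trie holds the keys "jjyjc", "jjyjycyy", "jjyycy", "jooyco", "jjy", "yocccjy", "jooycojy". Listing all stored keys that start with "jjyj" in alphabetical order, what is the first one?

Filter for "jjyj…" and sort: "jjyjc", "jjyjycyy"
Position 1: jjyjc

jjyjc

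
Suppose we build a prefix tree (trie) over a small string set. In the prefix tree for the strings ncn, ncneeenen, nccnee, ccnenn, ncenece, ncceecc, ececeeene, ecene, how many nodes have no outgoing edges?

Leaves are exactly the stored words that no other stored word extends.
Those words: "ccnenn", "ececeeene", "ecene", "ncceecc", "nccnee", "ncenece", "ncneeenen"
Leaf count: 7

7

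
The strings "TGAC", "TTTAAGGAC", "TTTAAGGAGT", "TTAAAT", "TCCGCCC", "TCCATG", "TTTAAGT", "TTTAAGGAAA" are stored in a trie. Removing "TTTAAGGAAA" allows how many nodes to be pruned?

A node on "TTTAAGGAAA"'s path can go only if nothing else ends at it or branches off below it.
The suffix "AA" (2 nodes) is used only by "TTTAAGGAAA"; the node for "TTTAAGGA" still has the child "C", so pruning stops there.
Nodes removed: 2

2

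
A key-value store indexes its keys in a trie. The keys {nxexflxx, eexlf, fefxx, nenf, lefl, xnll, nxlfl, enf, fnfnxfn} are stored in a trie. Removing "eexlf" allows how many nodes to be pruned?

4

After clearing the end-marker at "eexlf", prune upward until reaching a node still needed by another word.
The suffix "exlf" (4 nodes) is used only by "eexlf"; the node for "e" still has the child "n", so pruning stops there.
Nodes removed: 4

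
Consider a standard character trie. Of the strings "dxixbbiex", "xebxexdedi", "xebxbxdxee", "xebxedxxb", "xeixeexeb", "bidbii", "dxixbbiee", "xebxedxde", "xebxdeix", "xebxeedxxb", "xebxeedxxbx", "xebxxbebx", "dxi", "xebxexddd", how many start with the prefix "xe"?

Traverse to the node for "xe", then collect every word in that subtree.
Words under "xe": xebxbxdxee, xebxdeix, xebxedxde, xebxedxxb, xebxeedxxb, xebxeedxxbx, xebxexddd, xebxexdedi, xebxxbebx, xeixeexeb
Count: 10

10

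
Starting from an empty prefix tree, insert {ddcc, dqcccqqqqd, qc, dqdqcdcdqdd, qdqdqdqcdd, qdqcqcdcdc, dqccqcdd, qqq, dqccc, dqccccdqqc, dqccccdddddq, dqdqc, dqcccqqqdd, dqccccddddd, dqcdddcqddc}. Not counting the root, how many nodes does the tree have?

66

Trace insertions, counting only characters that open a new branch:
  "ddcc" → 4 new (d, d, c, c)
  "dqcccqqqqd" → prefix "d" already present; 9 new (q, c, c, c, q, q, q, q, d)
  "qc" → 2 new (q, c)
  "dqdqcdcdqdd" → prefix "dq" already present; 9 new (d, q, c, d, c, d, q, d, d)
  "qdqdqdqcdd" → prefix "q" already present; 9 new (d, q, d, q, d, q, c, d, d)
  "qdqcqcdcdc" → prefix "qdq" already present; 7 new (c, q, c, d, c, d, c)
  "dqccqcdd" → prefix "dqcc" already present; 4 new (q, c, d, d)
  "qqq" → prefix "q" already present; 2 new (q, q)
  "dqccc" → prefix "dqccc" already present; 0 new (none)
  "dqccccdqqc" → prefix "dqccc" already present; 5 new (c, d, q, q, c)
  "dqccccdddddq" → prefix "dqccccd" already present; 5 new (d, d, d, d, q)
  "dqdqc" → prefix "dqdqc" already present; 0 new (none)
  "dqcccqqqdd" → prefix "dqcccqqq" already present; 2 new (d, d)
  "dqccccddddd" → prefix "dqccccddddd" already present; 0 new (none)
  "dqcdddcqddc" → prefix "dqc" already present; 8 new (d, d, d, c, q, d, d, c)
Total nodes = 4 + 9 + 2 + 9 + 9 + 7 + 4 + 2 + 0 + 5 + 5 + 0 + 2 + 0 + 8 = 66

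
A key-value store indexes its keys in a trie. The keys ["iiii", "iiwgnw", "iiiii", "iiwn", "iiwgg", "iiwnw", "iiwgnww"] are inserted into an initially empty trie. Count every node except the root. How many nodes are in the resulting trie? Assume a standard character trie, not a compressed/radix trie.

13

For each word, the new-node count is its length minus the longest prefix already in the trie:
  "iiii" → 4 new (i, i, i, i)
  "iiwgnw" → prefix "ii" already present; 4 new (w, g, n, w)
  "iiiii" → prefix "iiii" already present; 1 new (i)
  "iiwn" → prefix "iiw" already present; 1 new (n)
  "iiwgg" → prefix "iiwg" already present; 1 new (g)
  "iiwnw" → prefix "iiwn" already present; 1 new (w)
  "iiwgnww" → prefix "iiwgnw" already present; 1 new (w)
Total nodes = 4 + 4 + 1 + 1 + 1 + 1 + 1 = 13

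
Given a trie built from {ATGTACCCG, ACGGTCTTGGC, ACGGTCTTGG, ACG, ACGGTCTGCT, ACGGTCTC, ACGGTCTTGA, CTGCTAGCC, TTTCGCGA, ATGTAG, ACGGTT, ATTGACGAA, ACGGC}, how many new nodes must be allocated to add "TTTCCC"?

2

The longest prefix of "TTTCCC" already in the trie is "TTTC" (length 4).
Each of the 2 remaining characters creates one node.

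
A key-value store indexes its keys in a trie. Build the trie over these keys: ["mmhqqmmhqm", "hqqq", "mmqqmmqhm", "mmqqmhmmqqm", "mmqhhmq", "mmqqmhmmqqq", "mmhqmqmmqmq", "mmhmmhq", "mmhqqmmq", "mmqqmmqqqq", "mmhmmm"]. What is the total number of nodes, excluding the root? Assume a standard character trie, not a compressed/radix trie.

48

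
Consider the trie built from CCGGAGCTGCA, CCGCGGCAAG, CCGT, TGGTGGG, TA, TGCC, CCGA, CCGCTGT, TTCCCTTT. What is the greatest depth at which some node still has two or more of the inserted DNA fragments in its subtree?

The deepest shared node is where two words last agree before diverging.
"CCGCGGCAAG" and "CCGCTGT" agree on "CCGC" (4 characters) before diverging; nothing deeper is shared.
Longest shared-prefix length: 4

4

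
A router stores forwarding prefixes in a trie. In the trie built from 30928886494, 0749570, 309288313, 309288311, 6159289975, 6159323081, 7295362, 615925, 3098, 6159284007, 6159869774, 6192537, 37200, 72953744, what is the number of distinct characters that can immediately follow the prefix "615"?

1

The children of the "615" node are the distinct next characters among strings starting with "615".
Characters that immediately follow "615" among the stored strings: {9}.
That node has 1 child edge.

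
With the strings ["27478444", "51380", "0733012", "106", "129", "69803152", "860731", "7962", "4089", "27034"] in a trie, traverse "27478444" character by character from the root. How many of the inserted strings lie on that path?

1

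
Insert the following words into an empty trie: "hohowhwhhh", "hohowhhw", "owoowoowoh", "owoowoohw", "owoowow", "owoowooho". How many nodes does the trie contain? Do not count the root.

Count nodes per top-level branch (shared prefixes stored once):
  'h'-branch (hohowhhw, hohowhwhhh): 12 nodes
  'o'-branch (owoowooho, owoowoohw, owoowoowoh, owoowow): 14 nodes
Sum: 26

26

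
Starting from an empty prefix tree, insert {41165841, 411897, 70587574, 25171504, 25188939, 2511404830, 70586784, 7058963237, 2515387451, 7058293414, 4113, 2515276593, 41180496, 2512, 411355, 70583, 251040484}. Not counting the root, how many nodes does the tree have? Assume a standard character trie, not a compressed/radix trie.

Trace insertions, counting only characters that open a new branch:
  "41165841" → 8 new (4, 1, 1, 6, 5, 8, 4, 1)
  "411897" → prefix "411" already present; 3 new (8, 9, 7)
  "70587574" → 8 new (7, 0, 5, 8, 7, 5, 7, 4)
  "25171504" → 8 new (2, 5, 1, 7, 1, 5, 0, 4)
  "25188939" → prefix "251" already present; 5 new (8, 8, 9, 3, 9)
  "2511404830" → prefix "251" already present; 7 new (1, 4, 0, 4, 8, 3, 0)
  "70586784" → prefix "7058" already present; 4 new (6, 7, 8, 4)
  "7058963237" → prefix "7058" already present; 6 new (9, 6, 3, 2, 3, 7)
  "2515387451" → prefix "251" already present; 7 new (5, 3, 8, 7, 4, 5, 1)
  "7058293414" → prefix "7058" already present; 6 new (2, 9, 3, 4, 1, 4)
  "4113" → prefix "411" already present; 1 new (3)
  "2515276593" → prefix "2515" already present; 6 new (2, 7, 6, 5, 9, 3)
  "41180496" → prefix "4118" already present; 4 new (0, 4, 9, 6)
  "2512" → prefix "251" already present; 1 new (2)
  "411355" → prefix "4113" already present; 2 new (5, 5)
  "70583" → prefix "7058" already present; 1 new (3)
  "251040484" → prefix "251" already present; 6 new (0, 4, 0, 4, 8, 4)
Total nodes = 8 + 3 + 8 + 8 + 5 + 7 + 4 + 6 + 7 + 6 + 1 + 6 + 4 + 1 + 2 + 1 + 6 = 83

83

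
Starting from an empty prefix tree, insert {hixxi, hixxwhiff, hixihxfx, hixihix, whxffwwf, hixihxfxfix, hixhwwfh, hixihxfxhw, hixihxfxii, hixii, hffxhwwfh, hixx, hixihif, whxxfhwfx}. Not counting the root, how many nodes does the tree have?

53

For each word, the new-node count is its length minus the longest prefix already in the trie:
  "hixxi" → 5 new (h, i, x, x, i)
  "hixxwhiff" → prefix "hixx" already present; 5 new (w, h, i, f, f)
  "hixihxfx" → prefix "hix" already present; 5 new (i, h, x, f, x)
  "hixihix" → prefix "hixih" already present; 2 new (i, x)
  "whxffwwf" → 8 new (w, h, x, f, f, w, w, f)
  "hixihxfxfix" → prefix "hixihxfx" already present; 3 new (f, i, x)
  "hixhwwfh" → prefix "hix" already present; 5 new (h, w, w, f, h)
  "hixihxfxhw" → prefix "hixihxfx" already present; 2 new (h, w)
  "hixihxfxii" → prefix "hixihxfx" already present; 2 new (i, i)
  "hixii" → prefix "hixi" already present; 1 new (i)
  "hffxhwwfh" → prefix "h" already present; 8 new (f, f, x, h, w, w, f, h)
  "hixx" → prefix "hixx" already present; 0 new (none)
  "hixihif" → prefix "hixihi" already present; 1 new (f)
  "whxxfhwfx" → prefix "whx" already present; 6 new (x, f, h, w, f, x)
Total nodes = 5 + 5 + 5 + 2 + 8 + 3 + 5 + 2 + 2 + 1 + 8 + 0 + 1 + 6 = 53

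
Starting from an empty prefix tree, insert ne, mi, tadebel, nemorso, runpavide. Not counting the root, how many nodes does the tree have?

25

Trie structure (* marks end of a word):
(root)
├─ m
│  └─ i *
├─ n
│  └─ e *
│     └─ m
│        └─ o
│           └─ r
│              └─ s
│                 └─ o *
├─ r
│  └─ u
│     └─ n
│        └─ p
│           └─ a
│              └─ v
│                 └─ i
│                    └─ d
│                       └─ e *
└─ t
   └─ a
      └─ d
         └─ e
            └─ b
               └─ e
                  └─ l *
Counting every labelled node above: 25.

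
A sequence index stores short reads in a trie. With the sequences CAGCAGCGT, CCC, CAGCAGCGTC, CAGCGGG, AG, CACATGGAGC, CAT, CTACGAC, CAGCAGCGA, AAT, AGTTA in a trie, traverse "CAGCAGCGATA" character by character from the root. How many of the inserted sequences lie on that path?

Walk "CAGCAGCGATA" from the root; an end-of-word marker is hit whenever a stored word is a prefix of "CAGCAGCGATA".
Prefixes of the query that are stored words: "CAGCAGCGA"
Count: 1

1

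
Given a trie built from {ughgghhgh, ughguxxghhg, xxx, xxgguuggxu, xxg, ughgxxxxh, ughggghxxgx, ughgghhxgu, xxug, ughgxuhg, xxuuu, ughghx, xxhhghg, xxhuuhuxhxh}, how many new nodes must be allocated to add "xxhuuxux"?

Walking "xxhuuxux" from the root, the first 5 characters ("xxhuu") follow existing edges; "x" is the first miss.
New nodes needed: |"xxhuuxux"| − 5 = 8 − 5 = 3.

3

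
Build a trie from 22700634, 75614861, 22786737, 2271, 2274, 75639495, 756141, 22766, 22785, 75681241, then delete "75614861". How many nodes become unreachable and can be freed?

3

Walk "75614861" from the leaf back toward the root, removing each node that no remaining word uses.
The suffix "861" (3 nodes) is used only by "75614861"; the node for "75614" still has the child "1", so pruning stops there.
Nodes removed: 3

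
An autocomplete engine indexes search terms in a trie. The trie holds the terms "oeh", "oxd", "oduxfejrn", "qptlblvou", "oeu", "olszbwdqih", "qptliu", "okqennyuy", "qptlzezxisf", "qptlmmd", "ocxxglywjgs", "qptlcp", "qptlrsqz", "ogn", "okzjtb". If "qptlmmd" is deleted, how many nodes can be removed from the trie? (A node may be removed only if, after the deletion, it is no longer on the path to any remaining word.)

3

A node on "qptlmmd"'s path can go only if nothing else ends at it or branches off below it.
The suffix "mmd" (3 nodes) is used only by "qptlmmd"; the node for "qptl" still has the child "b", so pruning stops there.
Nodes removed: 3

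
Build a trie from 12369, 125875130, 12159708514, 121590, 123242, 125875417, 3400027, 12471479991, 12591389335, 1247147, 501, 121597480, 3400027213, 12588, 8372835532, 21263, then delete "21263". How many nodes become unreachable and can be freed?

5

Walk "21263" from the leaf back toward the root, removing each node that no remaining word uses.
No other word shares any prefix with "21263", so all 5 of its nodes go.
Nodes removed: 5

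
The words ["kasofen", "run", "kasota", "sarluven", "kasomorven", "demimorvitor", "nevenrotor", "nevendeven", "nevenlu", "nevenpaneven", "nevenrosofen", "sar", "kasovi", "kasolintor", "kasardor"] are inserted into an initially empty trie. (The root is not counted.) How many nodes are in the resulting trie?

80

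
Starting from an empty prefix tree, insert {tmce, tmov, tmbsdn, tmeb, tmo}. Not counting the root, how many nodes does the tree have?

Insert word by word; a character creates a node only if that edge doesn't already exist:
  "tmce" → 4 new (t, m, c, e)
  "tmov" → prefix "tm" already present; 2 new (o, v)
  "tmbsdn" → prefix "tm" already present; 4 new (b, s, d, n)
  "tmeb" → prefix "tm" already present; 2 new (e, b)
  "tmo" → prefix "tmo" already present; 0 new (none)
Total nodes = 4 + 2 + 4 + 2 + 0 = 12

12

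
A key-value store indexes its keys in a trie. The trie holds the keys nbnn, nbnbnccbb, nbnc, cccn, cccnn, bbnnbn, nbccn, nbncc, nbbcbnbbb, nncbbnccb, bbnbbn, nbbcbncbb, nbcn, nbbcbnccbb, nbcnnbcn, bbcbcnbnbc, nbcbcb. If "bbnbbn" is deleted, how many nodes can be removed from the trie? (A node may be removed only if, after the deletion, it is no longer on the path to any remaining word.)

After clearing the end-marker at "bbnbbn", prune upward until reaching a node still needed by another word.
The suffix "bbn" (3 nodes) is used only by "bbnbbn"; the node for "bbn" still has the child "n", so pruning stops there.
Nodes removed: 3

3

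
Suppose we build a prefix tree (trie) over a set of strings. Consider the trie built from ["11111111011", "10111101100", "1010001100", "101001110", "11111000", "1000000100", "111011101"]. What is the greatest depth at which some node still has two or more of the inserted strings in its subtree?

5

Look for the deepest trie node that still has at least two words in its subtree.
e.g. "1010001100" and "101001110" share the prefix "10100" of length 5; no pair shares a longer one.
Longest shared-prefix length: 5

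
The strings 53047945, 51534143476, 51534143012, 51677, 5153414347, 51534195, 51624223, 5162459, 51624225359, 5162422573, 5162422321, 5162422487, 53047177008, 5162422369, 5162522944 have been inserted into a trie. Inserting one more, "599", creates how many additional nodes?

The longest prefix of "599" already in the trie is "5" (length 1).
So 3 − 1 = 2 new nodes.

2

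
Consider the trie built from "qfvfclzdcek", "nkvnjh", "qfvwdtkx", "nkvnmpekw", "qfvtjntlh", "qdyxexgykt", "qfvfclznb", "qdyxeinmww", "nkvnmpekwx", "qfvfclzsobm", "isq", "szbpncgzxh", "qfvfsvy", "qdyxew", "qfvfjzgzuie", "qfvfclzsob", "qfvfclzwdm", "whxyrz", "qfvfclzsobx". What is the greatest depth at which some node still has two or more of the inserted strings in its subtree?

10

The deepest shared node is where two words last agree before diverging.
e.g. "qfvfclzsob" and "qfvfclzsobm" share the prefix "qfvfclzsob" of length 10; no pair shares a longer one.
Longest shared-prefix length: 10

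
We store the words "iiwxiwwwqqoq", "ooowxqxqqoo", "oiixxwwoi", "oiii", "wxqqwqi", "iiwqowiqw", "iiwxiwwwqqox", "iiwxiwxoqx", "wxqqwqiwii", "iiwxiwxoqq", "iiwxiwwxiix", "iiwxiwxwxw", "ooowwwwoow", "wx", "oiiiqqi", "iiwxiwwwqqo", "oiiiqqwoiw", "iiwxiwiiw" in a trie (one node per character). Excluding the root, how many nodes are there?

Trace insertions, counting only characters that open a new branch:
  "iiwxiwwwqqoq" → 12 new (i, i, w, x, i, w, w, w, q, q, o, q)
  "ooowxqxqqoo" → 11 new (o, o, o, w, x, q, x, q, q, o, o)
  "oiixxwwoi" → prefix "o" already present; 8 new (i, i, x, x, w, w, o, i)
  "oiii" → prefix "oii" already present; 1 new (i)
  "wxqqwqi" → 7 new (w, x, q, q, w, q, i)
  "iiwqowiqw" → prefix "iiw" already present; 6 new (q, o, w, i, q, w)
  "iiwxiwwwqqox" → prefix "iiwxiwwwqqo" already present; 1 new (x)
  "iiwxiwxoqx" → prefix "iiwxiw" already present; 4 new (x, o, q, x)
  "wxqqwqiwii" → prefix "wxqqwqi" already present; 3 new (w, i, i)
  "iiwxiwxoqq" → prefix "iiwxiwxoq" already present; 1 new (q)
  "iiwxiwwxiix" → prefix "iiwxiww" already present; 4 new (x, i, i, x)
  "iiwxiwxwxw" → prefix "iiwxiwx" already present; 3 new (w, x, w)
  "ooowwwwoow" → prefix "ooow" already present; 6 new (w, w, w, o, o, w)
  "wx" → prefix "wx" already present; 0 new (none)
  "oiiiqqi" → prefix "oiii" already present; 3 new (q, q, i)
  "iiwxiwwwqqo" → prefix "iiwxiwwwqqo" already present; 0 new (none)
  "oiiiqqwoiw" → prefix "oiiiqq" already present; 4 new (w, o, i, w)
  "iiwxiwiiw" → prefix "iiwxiw" already present; 3 new (i, i, w)
Total nodes = 12 + 11 + 8 + 1 + 7 + 6 + 1 + 4 + 3 + 1 + 4 + 3 + 6 + 0 + 3 + 0 + 4 + 3 = 77

77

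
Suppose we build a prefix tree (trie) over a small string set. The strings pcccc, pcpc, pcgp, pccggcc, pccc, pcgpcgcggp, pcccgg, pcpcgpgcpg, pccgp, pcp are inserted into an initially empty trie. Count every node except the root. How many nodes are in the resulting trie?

Count nodes per top-level branch (shared prefixes stored once):
  'p'-branch (pccc, pcccc, pcccgg, pccggcc, pccgp, pcgp, pcgpcgcggp, pcp, pcpc, pcpcgpgcpg): 28 nodes
Sum: 28

28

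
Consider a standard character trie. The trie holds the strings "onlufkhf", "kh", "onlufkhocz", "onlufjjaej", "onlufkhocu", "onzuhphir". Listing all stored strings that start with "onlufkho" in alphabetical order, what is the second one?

onlufkhocz

Filter for "onlufkho…" and sort: "onlufkhocu", "onlufkhocz"
Position 2: onlufkhocz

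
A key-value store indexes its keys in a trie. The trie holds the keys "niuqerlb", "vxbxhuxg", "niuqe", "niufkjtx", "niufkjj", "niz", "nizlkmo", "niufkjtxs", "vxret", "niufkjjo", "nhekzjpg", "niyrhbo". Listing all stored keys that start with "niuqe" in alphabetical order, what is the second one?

DFS of the "niuqe" subtree visits, in order: "niuqe", "niuqerlb"
The 2nd is niuqerlb.

niuqerlb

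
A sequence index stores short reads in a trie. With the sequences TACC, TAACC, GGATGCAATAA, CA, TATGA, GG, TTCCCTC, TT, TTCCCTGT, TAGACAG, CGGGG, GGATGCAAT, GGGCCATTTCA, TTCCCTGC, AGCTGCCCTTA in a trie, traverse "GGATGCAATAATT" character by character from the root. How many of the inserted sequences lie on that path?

Traverse "GGATGCAATAATT" character by character; count nodes along the way that are marked as word ends.
Prefixes of the query that are stored words: "GG", "GGATGCAAT", "GGATGCAATAA"
Count: 3

3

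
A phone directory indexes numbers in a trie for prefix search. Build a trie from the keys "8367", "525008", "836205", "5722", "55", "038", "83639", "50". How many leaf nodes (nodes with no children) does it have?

8

A leaf is a node with no children — equivalently, the end of a word that is not a proper prefix of any other stored word.
Those words: "038", "50", "525008", "55", "5722", "836205", "83639", "8367"
Leaf count: 8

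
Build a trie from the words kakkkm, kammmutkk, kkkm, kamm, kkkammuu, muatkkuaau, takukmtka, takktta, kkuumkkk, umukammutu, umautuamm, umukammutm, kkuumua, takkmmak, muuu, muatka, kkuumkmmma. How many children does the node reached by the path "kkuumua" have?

0

Follow the path "kkuumua" to its node, then look at its outgoing edges.
No stored string extends past "kkuumua".
That node has 0 child edges.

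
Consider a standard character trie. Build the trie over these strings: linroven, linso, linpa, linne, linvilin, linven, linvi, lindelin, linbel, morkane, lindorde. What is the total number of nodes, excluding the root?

40

For each word, the new-node count is its length minus the longest prefix already in the trie:
  "linroven" → 8 new (l, i, n, r, o, v, e, n)
  "linso" → prefix "lin" already present; 2 new (s, o)
  "linpa" → prefix "lin" already present; 2 new (p, a)
  "linne" → prefix "lin" already present; 2 new (n, e)
  "linvilin" → prefix "lin" already present; 5 new (v, i, l, i, n)
  "linven" → prefix "linv" already present; 2 new (e, n)
  "linvi" → prefix "linvi" already present; 0 new (none)
  "lindelin" → prefix "lin" already present; 5 new (d, e, l, i, n)
  "linbel" → prefix "lin" already present; 3 new (b, e, l)
  "morkane" → 7 new (m, o, r, k, a, n, e)
  "lindorde" → prefix "lind" already present; 4 new (o, r, d, e)
Total nodes = 8 + 2 + 2 + 2 + 5 + 2 + 0 + 5 + 3 + 7 + 4 = 40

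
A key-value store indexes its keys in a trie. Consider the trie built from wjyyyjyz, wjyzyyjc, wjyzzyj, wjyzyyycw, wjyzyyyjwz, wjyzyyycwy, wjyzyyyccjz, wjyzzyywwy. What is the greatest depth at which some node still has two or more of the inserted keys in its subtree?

9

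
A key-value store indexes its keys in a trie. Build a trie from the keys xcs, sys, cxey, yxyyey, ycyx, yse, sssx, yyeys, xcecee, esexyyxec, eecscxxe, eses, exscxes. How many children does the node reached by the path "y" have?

4

Follow the path "y" to its node, then look at its outgoing edges.
Characters that immediately follow "y" among the stored strings: {c, s, x, y}.
That node has 4 child edges.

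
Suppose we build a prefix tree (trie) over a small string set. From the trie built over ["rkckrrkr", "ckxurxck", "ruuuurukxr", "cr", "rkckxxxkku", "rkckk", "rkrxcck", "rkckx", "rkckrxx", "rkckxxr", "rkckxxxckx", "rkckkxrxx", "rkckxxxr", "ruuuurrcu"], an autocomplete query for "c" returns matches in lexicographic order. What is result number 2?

Filter for "c…" and sort: "ckxurxck", "cr"
Position 2: cr

cr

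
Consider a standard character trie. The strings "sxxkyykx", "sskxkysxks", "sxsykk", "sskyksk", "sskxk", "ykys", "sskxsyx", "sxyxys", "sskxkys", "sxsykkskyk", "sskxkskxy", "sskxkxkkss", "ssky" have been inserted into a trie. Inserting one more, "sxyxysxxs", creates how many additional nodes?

3

"sxyxys" is already a path in the trie; the remaining "xxs" must be added.
So 9 − 6 = 3 new nodes.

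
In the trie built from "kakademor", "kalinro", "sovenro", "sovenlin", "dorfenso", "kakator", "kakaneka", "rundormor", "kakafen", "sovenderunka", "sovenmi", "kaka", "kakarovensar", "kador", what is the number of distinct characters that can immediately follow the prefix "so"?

Follow the path "so" to its node, then look at its outgoing edges.
Distinct next characters after "so": v.
That node has 1 child edge.

1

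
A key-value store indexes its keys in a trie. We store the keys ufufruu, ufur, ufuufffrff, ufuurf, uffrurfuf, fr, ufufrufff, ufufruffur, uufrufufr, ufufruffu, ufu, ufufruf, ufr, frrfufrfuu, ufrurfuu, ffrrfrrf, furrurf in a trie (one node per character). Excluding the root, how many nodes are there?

66

Trace insertions, counting only characters that open a new branch:
  "ufufruu" → 7 new (u, f, u, f, r, u, u)
  "ufur" → prefix "ufu" already present; 1 new (r)
  "ufuufffrff" → prefix "ufu" already present; 7 new (u, f, f, f, r, f, f)
  "ufuurf" → prefix "ufuu" already present; 2 new (r, f)
  "uffrurfuf" → prefix "uf" already present; 7 new (f, r, u, r, f, u, f)
  "fr" → 2 new (f, r)
  "ufufrufff" → prefix "ufufru" already present; 3 new (f, f, f)
  "ufufruffur" → prefix "ufufruff" already present; 2 new (u, r)
  "uufrufufr" → prefix "u" already present; 8 new (u, f, r, u, f, u, f, r)
  "ufufruffu" → prefix "ufufruffu" already present; 0 new (none)
  "ufu" → prefix "ufu" already present; 0 new (none)
  "ufufruf" → prefix "ufufruf" already present; 0 new (none)
  "ufr" → prefix "uf" already present; 1 new (r)
  "frrfufrfuu" → prefix "fr" already present; 8 new (r, f, u, f, r, f, u, u)
  "ufrurfuu" → prefix "ufr" already present; 5 new (u, r, f, u, u)
  "ffrrfrrf" → prefix "f" already present; 7 new (f, r, r, f, r, r, f)
  "furrurf" → prefix "f" already present; 6 new (u, r, r, u, r, f)
Total nodes = 7 + 1 + 7 + 2 + 7 + 2 + 3 + 2 + 8 + 0 + 0 + 0 + 1 + 8 + 5 + 7 + 6 = 66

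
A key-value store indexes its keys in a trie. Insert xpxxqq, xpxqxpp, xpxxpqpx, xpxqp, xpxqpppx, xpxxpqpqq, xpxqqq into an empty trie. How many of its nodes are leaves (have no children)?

Leaves are exactly the stored words that no other stored word extends.
Those words: "xpxqpppx", "xpxqqq", "xpxqxpp", "xpxxpqpqq", "xpxxpqpx", "xpxxqq"
Leaf count: 6

6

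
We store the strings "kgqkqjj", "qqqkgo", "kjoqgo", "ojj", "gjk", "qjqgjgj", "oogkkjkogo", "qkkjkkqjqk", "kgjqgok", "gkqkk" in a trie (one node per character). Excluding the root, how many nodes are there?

57

Insert word by word; a character creates a node only if that edge doesn't already exist:
  "kgqkqjj" → 7 new (k, g, q, k, q, j, j)
  "qqqkgo" → 6 new (q, q, q, k, g, o)
  "kjoqgo" → prefix "k" already present; 5 new (j, o, q, g, o)
  "ojj" → 3 new (o, j, j)
  "gjk" → 3 new (g, j, k)
  "qjqgjgj" → prefix "q" already present; 6 new (j, q, g, j, g, j)
  "oogkkjkogo" → prefix "o" already present; 9 new (o, g, k, k, j, k, o, g, o)
  "qkkjkkqjqk" → prefix "q" already present; 9 new (k, k, j, k, k, q, j, q, k)
  "kgjqgok" → prefix "kg" already present; 5 new (j, q, g, o, k)
  "gkqkk" → prefix "g" already present; 4 new (k, q, k, k)
Total nodes = 7 + 6 + 5 + 3 + 3 + 6 + 9 + 9 + 5 + 4 = 57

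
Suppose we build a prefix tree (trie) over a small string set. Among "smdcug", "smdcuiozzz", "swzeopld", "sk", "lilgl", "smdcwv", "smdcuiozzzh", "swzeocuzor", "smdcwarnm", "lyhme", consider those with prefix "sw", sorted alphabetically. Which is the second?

Filter for "sw…" and sort: "swzeocuzor", "swzeopld"
The 2nd is swzeopld.

swzeopld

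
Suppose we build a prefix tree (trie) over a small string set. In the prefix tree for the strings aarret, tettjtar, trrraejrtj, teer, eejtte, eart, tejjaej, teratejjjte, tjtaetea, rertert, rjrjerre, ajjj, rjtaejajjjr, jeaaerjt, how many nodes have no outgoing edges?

A leaf is a node with no children — equivalently, the end of a word that is not a proper prefix of any other stored word.
Those words: "aarret", "ajjj", "eart", "eejtte", "jeaaerjt", "rertert", "rjrjerre", "rjtaejajjjr", "teer", "tejjaej", "teratejjjte", "tettjtar", "tjtaetea", "trrraejrtj"
Leaf count: 14

14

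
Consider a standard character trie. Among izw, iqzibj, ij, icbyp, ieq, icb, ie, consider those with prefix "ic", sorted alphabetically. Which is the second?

Words with prefix "ic", in lexicographic order: "icb", "icbyp"
Position 2: icbyp

icbyp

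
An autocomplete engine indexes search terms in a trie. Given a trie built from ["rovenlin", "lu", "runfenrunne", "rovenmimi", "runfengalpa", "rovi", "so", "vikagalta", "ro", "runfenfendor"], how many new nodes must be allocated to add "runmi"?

2

The longest prefix of "runmi" already in the trie is "run" (length 3).
New nodes needed: |"runmi"| − 3 = 5 − 3 = 2.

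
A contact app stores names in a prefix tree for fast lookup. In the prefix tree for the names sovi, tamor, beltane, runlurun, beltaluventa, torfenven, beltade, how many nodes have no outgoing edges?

A leaf is a node with no children — equivalently, the end of a word that is not a proper prefix of any other stored word.
Those words: "beltade", "beltaluventa", "beltane", "runlurun", "sovi", "tamor", "torfenven"
Leaf count: 7

7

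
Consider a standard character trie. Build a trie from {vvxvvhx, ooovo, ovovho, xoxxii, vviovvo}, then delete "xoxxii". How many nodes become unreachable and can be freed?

After clearing the end-marker at "xoxxii", prune upward until reaching a node still needed by another word.
No other word shares any prefix with "xoxxii", so all 6 of its nodes go.
Nodes removed: 6

6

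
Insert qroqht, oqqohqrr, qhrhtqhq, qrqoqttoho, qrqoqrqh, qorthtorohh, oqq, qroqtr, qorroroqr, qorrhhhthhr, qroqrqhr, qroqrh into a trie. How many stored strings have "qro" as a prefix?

Walk to "qro"; the words in its subtree are exactly those with that prefix.
Words under "qro": qroqht, qroqrh, qroqrqhr, qroqtr
Count: 4

4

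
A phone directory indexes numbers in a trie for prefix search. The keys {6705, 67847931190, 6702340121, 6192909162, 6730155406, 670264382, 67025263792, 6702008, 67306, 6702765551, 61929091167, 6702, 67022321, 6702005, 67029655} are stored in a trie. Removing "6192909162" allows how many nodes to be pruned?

2

Walk "6192909162" from the leaf back toward the root, removing each node that no remaining word uses.
The suffix "62" (2 nodes) is used only by "6192909162"; the node for "61929091" still has the child "1", so pruning stops there.
Nodes removed: 2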